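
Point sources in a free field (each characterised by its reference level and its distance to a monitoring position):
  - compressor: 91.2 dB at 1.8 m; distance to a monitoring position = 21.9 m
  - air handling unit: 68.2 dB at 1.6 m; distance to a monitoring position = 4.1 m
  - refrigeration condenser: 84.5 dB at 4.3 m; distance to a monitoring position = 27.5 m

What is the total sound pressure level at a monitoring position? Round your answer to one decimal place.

Propagate each source to the receiver with L = L_ref − 20·log₁₀(r/r_ref), then add intensities.
compressor: 91.2 − 20·log₁₀(21.9/1.8) = 91.2 − 21.70 = 69.50 dB.
air handling unit: 68.2 − 20·log₁₀(4.1/1.6) = 68.2 − 8.17 = 60.03 dB.
refrigeration condenser: 84.5 − 20·log₁₀(27.5/4.3) = 84.5 − 16.12 = 68.38 dB.
Σ 10^(L/10) = 1.680e+07 → L_total = 10·log₁₀(1.680e+07) = 72.25 dB.

72.3 dB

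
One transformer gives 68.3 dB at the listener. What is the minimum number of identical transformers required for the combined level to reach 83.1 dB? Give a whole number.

N identical sources give L₁ + 10·log₁₀ N, so require 10·log₁₀ N ≥ 83.1 − 68.3 = 14.8 dB.
N ≥ 10^(14.8/10) = 30.200, so N = 31.

31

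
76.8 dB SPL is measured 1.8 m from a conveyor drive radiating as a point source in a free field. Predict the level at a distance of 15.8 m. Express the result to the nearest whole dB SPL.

Spherical spreading from a point source gives a 20·log₁₀(r₂/r₁) drop.
L₂ = 76.8 − 20·log₁₀(15.8/1.8) = 76.8 − 18.868 = 57.93 dB SPL.

58 dB SPL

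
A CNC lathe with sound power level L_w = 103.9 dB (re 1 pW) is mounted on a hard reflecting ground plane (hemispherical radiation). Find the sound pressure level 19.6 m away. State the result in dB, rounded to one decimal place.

L_p = L_w − 10·log₁₀(2π·r²) with r = 19.6 m.
2π·r² = 2414 m², 10·log₁₀ of that is 33.827 dB.
L_p = 103.9 − 33.827 = 70.07 dB.

70.1 dB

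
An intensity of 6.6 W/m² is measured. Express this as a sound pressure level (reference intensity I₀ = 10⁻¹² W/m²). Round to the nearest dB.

128 dB

L = 10·log₁₀(I/I₀) = 10·log₁₀(6.6/10⁻¹²) = 10·log₁₀(6.6×10^12).
L = 10·(0.8195 + 12) = 128.20 dB.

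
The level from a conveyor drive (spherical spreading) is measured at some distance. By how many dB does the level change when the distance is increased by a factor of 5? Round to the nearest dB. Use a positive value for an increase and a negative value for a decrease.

A point source loses 6 dB per doubling of distance; generally ΔL = −20·log₁₀(r₂/r₁).
ΔL = −20·log₁₀(5) = -13.98 dB.

-14 dB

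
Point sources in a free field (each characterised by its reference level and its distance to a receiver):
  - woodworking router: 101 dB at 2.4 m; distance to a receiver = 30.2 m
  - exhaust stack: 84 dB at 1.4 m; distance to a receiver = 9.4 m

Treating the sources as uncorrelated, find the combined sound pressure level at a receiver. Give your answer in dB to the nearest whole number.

79 dB

Propagate each source to the receiver with L = L_ref − 20·log₁₀(r/r_ref), then add intensities.
woodworking router: 101 − 20·log₁₀(30.2/2.4) = 101 − 22.00 = 79.00 dB.
exhaust stack: 84 − 20·log₁₀(9.4/1.4) = 84 − 16.54 = 67.46 dB.
Σ 10^(L/10) = 8.508e+07 → L_total = 10·log₁₀(8.508e+07) = 79.30 dB.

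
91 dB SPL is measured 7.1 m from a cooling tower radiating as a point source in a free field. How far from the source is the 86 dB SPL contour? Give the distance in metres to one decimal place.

The 5.0 dB drop corresponds to a distance ratio of 10^(5.0/20) for a point source.
r₂ = 7.1·10^((91−86)/20) = 7.1·10^(5.0/20) = 12.63 m.

12.6 m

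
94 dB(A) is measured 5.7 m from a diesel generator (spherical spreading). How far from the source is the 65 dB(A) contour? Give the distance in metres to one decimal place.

For a point source L₁ − L₂ = 20·log₁₀(r₂/r₁), so r₂ = r₁·10^((L₁−L₂)/20).
r₂ = 5.7·10^((94−65)/20) = 5.7·10^(29.0/20) = 160.65 m.

160.6 m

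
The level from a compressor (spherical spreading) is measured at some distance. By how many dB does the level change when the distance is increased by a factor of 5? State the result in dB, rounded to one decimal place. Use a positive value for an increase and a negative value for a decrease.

With spherical spreading the level changes by −20·log₁₀(r₂/r₁).
ΔL = −20·log₁₀(5) = -13.98 dB.

-14.0 dB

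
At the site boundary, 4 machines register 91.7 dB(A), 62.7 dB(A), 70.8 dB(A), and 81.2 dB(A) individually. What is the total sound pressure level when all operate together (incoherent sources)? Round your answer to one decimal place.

For uncorrelated sources the intensities add, so convert each level to linear form, sum, and take 10·log₁₀ of the total.
Σ 10^(L/10) = 10^(91.7/10) + 10^(62.7/10) + 10^(70.8/10) + 10^(81.2/10) = 1.625e+09.
L_total = 10·log₁₀(1.625e+09) = 92.11 dB(A).

92.1 dB(A)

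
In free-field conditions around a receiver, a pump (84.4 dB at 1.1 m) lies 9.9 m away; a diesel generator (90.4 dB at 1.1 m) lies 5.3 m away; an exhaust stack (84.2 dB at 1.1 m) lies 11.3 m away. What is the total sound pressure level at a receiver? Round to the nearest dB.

77 dB

Apply inverse-square spreading to bring every level to the receiver, then sum 10^(L/10).
pump: 84.4 − 20·log₁₀(9.9/1.1) = 84.4 − 19.08 = 65.32 dB.
diesel generator: 90.4 − 20·log₁₀(5.3/1.1) = 90.4 − 13.66 = 76.74 dB.
exhaust stack: 84.2 − 20·log₁₀(11.3/1.1) = 84.2 − 20.23 = 63.97 dB.
Σ 10^(L/10) = 5.312e+07 → L_total = 10·log₁₀(5.312e+07) = 77.25 dB.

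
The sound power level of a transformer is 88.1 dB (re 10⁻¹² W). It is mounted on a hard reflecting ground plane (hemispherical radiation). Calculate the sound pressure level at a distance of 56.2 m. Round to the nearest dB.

L_p = L_w − 10·log₁₀(2π·r²) with r = 56.2 m.
2π·r² = 1.985e+04 m², 10·log₁₀ of that is 42.977 dB.
L_p = 88.1 − 42.977 = 45.12 dB.

45 dB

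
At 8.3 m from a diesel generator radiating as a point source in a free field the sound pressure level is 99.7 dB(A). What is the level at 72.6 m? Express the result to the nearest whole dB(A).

81 dB(A)

Point-source attenuation: ΔL = 20·log₁₀(r₂/r₁) = 20·log₁₀(72.6/8.3) = 18.837 dB.
L₂ = 99.7 − 20·log₁₀(72.6/8.3) = 99.7 − 18.837 = 80.86 dB(A).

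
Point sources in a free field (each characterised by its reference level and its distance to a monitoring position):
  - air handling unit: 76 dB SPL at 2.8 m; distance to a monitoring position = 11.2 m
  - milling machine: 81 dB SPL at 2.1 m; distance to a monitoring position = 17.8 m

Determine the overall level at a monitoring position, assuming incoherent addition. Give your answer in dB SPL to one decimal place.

First find each source's level at the receiver (point-source: −20·log₁₀(r/r_ref)), then combine on an intensity basis.
air handling unit: 76 − 20·log₁₀(11.2/2.8) = 76 − 12.04 = 63.96 dB SPL.
milling machine: 81 − 20·log₁₀(17.8/2.1) = 81 − 18.56 = 62.44 dB SPL.
Σ 10^(L/10) = 4.240e+06 → L_total = 10·log₁₀(4.240e+06) = 66.27 dB SPL.

66.3 dB SPL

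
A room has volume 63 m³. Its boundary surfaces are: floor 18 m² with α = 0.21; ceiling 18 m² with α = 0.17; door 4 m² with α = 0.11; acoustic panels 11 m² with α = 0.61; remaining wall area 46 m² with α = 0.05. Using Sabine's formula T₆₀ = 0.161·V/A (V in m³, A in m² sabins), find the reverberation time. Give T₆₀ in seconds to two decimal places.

0.62 s

A = Σ Sᵢαᵢ = 18·0.21 + 18·0.17 + 4·0.11 + 11·0.61 + 46·0.05 = 16.29 m².
T₆₀ = 0.161 × 63 / 16.29 = 0.623 s.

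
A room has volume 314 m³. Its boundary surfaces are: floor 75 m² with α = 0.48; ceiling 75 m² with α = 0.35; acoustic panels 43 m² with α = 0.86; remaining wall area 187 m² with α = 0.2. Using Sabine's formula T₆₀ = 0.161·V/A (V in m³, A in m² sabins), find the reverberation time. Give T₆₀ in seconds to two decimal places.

Total absorption A = 75·0.48 + 75·0.35 + 43·0.86 + 187·0.2 = 136.63 m² sabins.
T₆₀ = 0.161·V/A = 0.161·314/136.63 = 0.370 s.

0.37 s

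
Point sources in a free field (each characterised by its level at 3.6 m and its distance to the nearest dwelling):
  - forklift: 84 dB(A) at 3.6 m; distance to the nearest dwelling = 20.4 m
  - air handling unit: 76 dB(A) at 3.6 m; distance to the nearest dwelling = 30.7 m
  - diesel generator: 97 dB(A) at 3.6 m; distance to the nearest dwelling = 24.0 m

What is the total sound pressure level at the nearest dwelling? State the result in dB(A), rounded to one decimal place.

First find each source's level at the receiver (point-source: −20·log₁₀(r/r_ref)), then combine on an intensity basis.
forklift: 84 − 20·log₁₀(20.4/3.6) = 84 − 15.07 = 68.93 dB(A).
air handling unit: 76 − 20·log₁₀(30.7/3.6) = 76 − 18.62 = 57.38 dB(A).
diesel generator: 97 − 20·log₁₀(24.0/3.6) = 97 − 16.48 = 80.52 dB(A).
Σ 10^(L/10) = 1.211e+08 → L_total = 10·log₁₀(1.211e+08) = 80.83 dB(A).

80.8 dB(A)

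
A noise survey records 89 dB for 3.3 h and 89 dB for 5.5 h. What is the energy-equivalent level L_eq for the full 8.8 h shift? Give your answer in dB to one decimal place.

L_eq = 10·log₁₀[(1/T)·Σ tᵢ·10^(Lᵢ/10)] with T = 8.8 h.
Σ tᵢ·10^(Lᵢ/10) = 3.3·10^(89/10) + 5.5·10^(89/10) = 6.990e+09.
L_eq = 10·log₁₀(6.990e+09/8.8) = 89.00 dB.

89.0 dB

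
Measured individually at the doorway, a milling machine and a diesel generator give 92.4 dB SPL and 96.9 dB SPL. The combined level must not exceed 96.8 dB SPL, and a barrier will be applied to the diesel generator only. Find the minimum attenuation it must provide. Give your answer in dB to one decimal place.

Everything except the diesel generator sums to 10^(92.4/10) = 1.738e+09 in linear terms, 92.40 dB SPL.
The limit corresponds to 10^(96.8/10) = 4.786e+09; subtracting the fixed part leaves 3.049e+09 for the diesel generator, i.e. 94.84 dB SPL.
So the diesel generator must be reduced from 96.9 to 94.84 dB SPL: IL = 2.06 dB.

2.1 dB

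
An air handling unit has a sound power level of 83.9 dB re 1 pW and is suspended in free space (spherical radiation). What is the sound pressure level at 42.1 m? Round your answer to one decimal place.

L_p = L_w − 10·log₁₀(4π·r²) with r = 42.1 m.
4π·r² = 2.227e+04 m², 10·log₁₀ of that is 43.478 dB.
L_p = 83.9 − 43.478 = 40.42 dB.

40.4 dB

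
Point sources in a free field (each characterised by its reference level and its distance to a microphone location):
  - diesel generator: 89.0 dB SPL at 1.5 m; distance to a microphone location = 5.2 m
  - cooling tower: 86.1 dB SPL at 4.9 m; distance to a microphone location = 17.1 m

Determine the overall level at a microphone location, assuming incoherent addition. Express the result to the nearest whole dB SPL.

Propagate each source to the receiver with L = L_ref − 20·log₁₀(r/r_ref), then add intensities.
diesel generator: 89.0 − 20·log₁₀(5.2/1.5) = 89.0 − 10.80 = 78.20 dB SPL.
cooling tower: 86.1 − 20·log₁₀(17.1/4.9) = 86.1 − 10.86 = 75.24 dB SPL.
Σ 10^(L/10) = 9.955e+07 → L_total = 10·log₁₀(9.955e+07) = 79.98 dB SPL.

80 dB SPL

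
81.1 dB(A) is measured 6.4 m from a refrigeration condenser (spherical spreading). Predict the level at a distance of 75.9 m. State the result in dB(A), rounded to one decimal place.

For a point source, L₂ = L₁ − 20·log₁₀(r₂/r₁).
L₂ = 81.1 − 20·log₁₀(75.9/6.4) = 81.1 − 21.481 = 59.62 dB(A).

59.6 dB(A)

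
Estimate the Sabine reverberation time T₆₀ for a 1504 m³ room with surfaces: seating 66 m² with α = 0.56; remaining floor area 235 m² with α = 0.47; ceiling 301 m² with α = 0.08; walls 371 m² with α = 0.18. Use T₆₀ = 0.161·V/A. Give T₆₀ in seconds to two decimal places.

1.02 s

A = Σ Sᵢαᵢ = 66·0.56 + 235·0.47 + 301·0.08 + 371·0.18 = 238.27 m².
T₆₀ = 0.161 × 1504 / 238.27 = 1.016 s.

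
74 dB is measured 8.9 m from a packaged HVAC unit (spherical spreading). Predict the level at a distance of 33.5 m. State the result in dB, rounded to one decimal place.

Point-source attenuation: ΔL = 20·log₁₀(r₂/r₁) = 20·log₁₀(33.5/8.9) = 11.513 dB.
L₂ = 74 − 20·log₁₀(33.5/8.9) = 74 − 11.513 = 62.49 dB.

62.5 dB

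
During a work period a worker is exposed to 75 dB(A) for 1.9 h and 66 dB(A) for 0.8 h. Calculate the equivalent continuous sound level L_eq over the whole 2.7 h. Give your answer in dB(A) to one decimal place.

73.7 dB(A)

Weight each interval's intensity by its duration and average over T = 2.7 h:
Σ tᵢ·10^(Lᵢ/10) = 1.9·10^(75/10) + 0.8·10^(66/10) = 6.327e+07.
L_eq = 10·log₁₀(6.327e+07/2.7) = 73.70 dB(A).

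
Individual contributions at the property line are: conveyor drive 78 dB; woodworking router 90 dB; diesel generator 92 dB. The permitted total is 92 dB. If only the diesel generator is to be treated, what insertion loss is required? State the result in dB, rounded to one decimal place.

4.8 dB

Fixed contribution from the other sources: Σ 10^(L/10) = 10^(78/10) + 10^(90/10) = 1.063e+09 (90.27 dB).
To meet 92 dB overall, the treated diesel generator may contribute at most 10^(92/10) − 1.063e+09 = 5.218e+08, i.e. 87.18 dB.
Required insertion loss = 92 − 87.18 = 4.82 dB.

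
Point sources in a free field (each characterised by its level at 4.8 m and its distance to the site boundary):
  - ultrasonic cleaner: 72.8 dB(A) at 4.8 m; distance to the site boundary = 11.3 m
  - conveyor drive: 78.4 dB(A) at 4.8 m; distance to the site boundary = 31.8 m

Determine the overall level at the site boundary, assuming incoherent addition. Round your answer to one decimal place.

67.0 dB(A)

Propagate each source to the receiver with L = L_ref − 20·log₁₀(r/r_ref), then add intensities.
ultrasonic cleaner: 72.8 − 20·log₁₀(11.3/4.8) = 72.8 − 7.44 = 65.36 dB(A).
conveyor drive: 78.4 − 20·log₁₀(31.8/4.8) = 78.4 − 16.42 = 61.98 dB(A).
Σ 10^(L/10) = 5.014e+06 → L_total = 10·log₁₀(5.014e+06) = 67.00 dB(A).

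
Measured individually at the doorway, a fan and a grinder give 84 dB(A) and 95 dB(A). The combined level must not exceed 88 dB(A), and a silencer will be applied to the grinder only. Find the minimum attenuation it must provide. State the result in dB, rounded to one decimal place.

9.2 dB

Fixed contribution from the other source: Σ 10^(L/10) = 10^(84/10) = 2.512e+08 (84.00 dB(A)).
To meet 88 dB(A) overall, the treated grinder may contribute at most 10^(88/10) − 2.512e+08 = 3.798e+08, i.e. 85.80 dB(A).
So the grinder must be reduced from 95 to 85.80 dB(A): IL = 9.20 dB.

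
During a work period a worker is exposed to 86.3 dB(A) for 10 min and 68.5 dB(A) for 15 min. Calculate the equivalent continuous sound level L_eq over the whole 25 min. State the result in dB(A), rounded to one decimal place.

L_eq = 10·log₁₀[(1/T)·Σ tᵢ·10^(Lᵢ/10)] with T = 25 min.
Σ tᵢ·10^(Lᵢ/10) = 10·10^(86.3/10) + 15·10^(68.5/10) = 4.372e+09.
L_eq = 10·log₁₀(4.372e+09/25) = 82.43 dB(A).

82.4 dB(A)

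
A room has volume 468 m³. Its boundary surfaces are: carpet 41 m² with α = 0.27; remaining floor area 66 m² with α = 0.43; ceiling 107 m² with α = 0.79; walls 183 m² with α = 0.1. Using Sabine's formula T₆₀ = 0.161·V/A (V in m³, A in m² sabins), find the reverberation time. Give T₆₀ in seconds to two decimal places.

Total absorption A = 41·0.27 + 66·0.43 + 107·0.79 + 183·0.1 = 142.28 m² sabins.
T₆₀ = 0.161 × 468 / 142.28 = 0.530 s.

0.53 s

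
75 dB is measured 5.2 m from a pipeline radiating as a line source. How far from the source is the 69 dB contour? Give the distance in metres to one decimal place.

Line-source spreading drops the level by 10·log₁₀(r₂/r₁); inverting, r₂/r₁ = 10^(ΔL/10).
r₂ = 5.2·10^((75−69)/10) = 5.2·10^(6.0/10) = 20.70 m.

20.7 m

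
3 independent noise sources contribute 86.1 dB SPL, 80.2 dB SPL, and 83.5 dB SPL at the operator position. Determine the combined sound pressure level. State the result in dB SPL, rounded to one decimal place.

Incoherent sources combine by intensity addition: L_total = 10·log₁₀(Σ 10^(L_i/10)).
Σ 10^(L/10) = 10^(86.1/10) + 10^(80.2/10) + 10^(83.5/10) = 7.360e+08.
L_total = 10·log₁₀(7.360e+08) = 88.67 dB SPL.

88.7 dB SPL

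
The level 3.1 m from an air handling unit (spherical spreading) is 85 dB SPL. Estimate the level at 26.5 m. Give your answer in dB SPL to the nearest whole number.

For a point source, L₂ = L₁ − 20·log₁₀(r₂/r₁).
L₂ = 85 − 20·log₁₀(26.5/3.1) = 85 − 18.638 = 66.36 dB SPL.

66 dB SPL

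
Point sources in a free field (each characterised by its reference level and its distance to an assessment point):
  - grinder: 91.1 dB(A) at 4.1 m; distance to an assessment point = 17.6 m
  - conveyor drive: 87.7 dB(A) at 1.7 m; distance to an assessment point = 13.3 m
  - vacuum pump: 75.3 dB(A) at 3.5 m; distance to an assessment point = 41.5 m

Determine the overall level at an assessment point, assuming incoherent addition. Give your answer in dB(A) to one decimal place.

Apply inverse-square spreading to bring every level to the receiver, then sum 10^(L/10).
grinder: 91.1 − 20·log₁₀(17.6/4.1) = 91.1 − 12.65 = 78.45 dB(A).
conveyor drive: 87.7 − 20·log₁₀(13.3/1.7) = 87.7 − 17.87 = 69.83 dB(A).
vacuum pump: 75.3 − 20·log₁₀(41.5/3.5) = 75.3 − 21.48 = 53.82 dB(A).
Σ 10^(L/10) = 7.977e+07 → L_total = 10·log₁₀(7.977e+07) = 79.02 dB(A).

79.0 dB(A)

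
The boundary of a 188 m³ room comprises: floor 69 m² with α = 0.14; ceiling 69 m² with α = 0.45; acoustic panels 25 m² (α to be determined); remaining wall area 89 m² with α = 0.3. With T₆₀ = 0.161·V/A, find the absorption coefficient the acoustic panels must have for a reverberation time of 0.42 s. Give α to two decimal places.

0.19

Required total absorption A = 0.161·188/0.42 = 72.07 m².
Absorption from the other surfaces = 69·0.14 + 69·0.45 + 89·0.3 = 67.41 m², so the acoustic panels must supply 4.66 m² over 25 m².
α = 4.66/25 = 0.186.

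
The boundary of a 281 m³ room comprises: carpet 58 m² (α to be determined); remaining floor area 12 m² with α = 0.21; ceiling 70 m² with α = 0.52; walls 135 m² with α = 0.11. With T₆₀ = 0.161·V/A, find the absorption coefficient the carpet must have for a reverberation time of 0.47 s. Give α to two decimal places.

0.73

A = 0.161·V/T₆₀ = 0.161·281/0.47 = 96.26 m² sabins.
Absorption from the other surfaces = 12·0.21 + 70·0.52 + 135·0.11 = 53.77 m², so the carpet must supply 42.49 m² over 58 m².
α = 42.49/58 = 0.733.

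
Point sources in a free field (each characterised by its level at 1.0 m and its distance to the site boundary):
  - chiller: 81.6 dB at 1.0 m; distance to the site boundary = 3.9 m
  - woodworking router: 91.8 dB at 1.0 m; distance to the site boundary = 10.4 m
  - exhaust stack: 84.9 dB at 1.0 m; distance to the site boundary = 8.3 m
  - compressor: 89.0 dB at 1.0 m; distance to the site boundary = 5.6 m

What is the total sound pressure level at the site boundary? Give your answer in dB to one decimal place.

77.3 dB

Propagate each source to the receiver with L = L_ref − 20·log₁₀(r/r_ref), then add intensities.
chiller: 81.6 − 20·log₁₀(3.9/1.0) = 81.6 − 11.82 = 69.78 dB.
woodworking router: 91.8 − 20·log₁₀(10.4/1.0) = 91.8 − 20.34 = 71.46 dB.
exhaust stack: 84.9 − 20·log₁₀(8.3/1.0) = 84.9 − 18.38 = 66.52 dB.
compressor: 89.0 − 20·log₁₀(5.6/1.0) = 89.0 − 14.96 = 74.04 dB.
Σ 10^(L/10) = 5.331e+07 → L_total = 10·log₁₀(5.331e+07) = 77.27 dB.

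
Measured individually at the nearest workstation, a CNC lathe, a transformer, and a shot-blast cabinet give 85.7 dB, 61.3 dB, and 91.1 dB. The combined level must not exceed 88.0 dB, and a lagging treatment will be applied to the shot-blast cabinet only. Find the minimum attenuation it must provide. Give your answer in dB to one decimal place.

Everything except the shot-blast cabinet sums to 10^(85.7/10) + 10^(61.3/10) = 3.729e+08 in linear terms, 85.72 dB.
The limit corresponds to 10^(88.0/10) = 6.310e+08; subtracting the fixed part leaves 2.581e+08 for the shot-blast cabinet, i.e. 84.12 dB.
Required insertion loss = 91.1 − 84.12 = 6.98 dB.

7.0 dB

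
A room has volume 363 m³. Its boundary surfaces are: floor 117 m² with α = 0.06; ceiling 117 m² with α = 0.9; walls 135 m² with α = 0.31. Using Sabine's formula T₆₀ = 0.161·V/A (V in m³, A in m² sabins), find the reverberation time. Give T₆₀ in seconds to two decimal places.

Total absorption A = 117·0.06 + 117·0.9 + 135·0.31 = 154.17 m² sabins.
T₆₀ = 0.161 × 363 / 154.17 = 0.379 s.

0.38 s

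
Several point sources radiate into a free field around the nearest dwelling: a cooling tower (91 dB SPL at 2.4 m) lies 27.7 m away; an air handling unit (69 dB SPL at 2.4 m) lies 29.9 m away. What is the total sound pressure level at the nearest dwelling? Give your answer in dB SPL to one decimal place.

69.8 dB SPL

First find each source's level at the receiver (point-source: −20·log₁₀(r/r_ref)), then combine on an intensity basis.
cooling tower: 91 − 20·log₁₀(27.7/2.4) = 91 − 21.25 = 69.75 dB SPL.
air handling unit: 69 − 20·log₁₀(29.9/2.4) = 69 − 21.91 = 47.09 dB SPL.
Σ 10^(L/10) = 9.502e+06 → L_total = 10·log₁₀(9.502e+06) = 69.78 dB SPL.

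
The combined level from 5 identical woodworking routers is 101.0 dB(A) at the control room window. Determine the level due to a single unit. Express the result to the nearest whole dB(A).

5 equal contributions raise the level by 10·log₁₀ 5 = 6.990 dB, so each unit alone gives 101.0 − 6.990.

94 dB(A)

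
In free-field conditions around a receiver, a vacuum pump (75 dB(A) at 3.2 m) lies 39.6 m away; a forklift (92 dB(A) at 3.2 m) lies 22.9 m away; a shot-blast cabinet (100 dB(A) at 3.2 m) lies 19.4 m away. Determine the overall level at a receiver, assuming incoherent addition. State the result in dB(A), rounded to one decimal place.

84.8 dB(A)

Apply inverse-square spreading to bring every level to the receiver, then sum 10^(L/10).
vacuum pump: 75 − 20·log₁₀(39.6/3.2) = 75 − 21.85 = 53.15 dB(A).
forklift: 92 − 20·log₁₀(22.9/3.2) = 92 − 17.09 = 74.91 dB(A).
shot-blast cabinet: 100 − 20·log₁₀(19.4/3.2) = 100 − 15.65 = 84.35 dB(A).
Σ 10^(L/10) = 3.032e+08 → L_total = 10·log₁₀(3.032e+08) = 84.82 dB(A).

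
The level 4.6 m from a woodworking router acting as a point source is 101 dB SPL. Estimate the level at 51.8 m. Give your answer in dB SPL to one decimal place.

Point-source attenuation: ΔL = 20·log₁₀(r₂/r₁) = 20·log₁₀(51.8/4.6) = 21.031 dB.
L₂ = 101 − 20·log₁₀(51.8/4.6) = 101 − 21.031 = 79.97 dB SPL.

80.0 dB SPL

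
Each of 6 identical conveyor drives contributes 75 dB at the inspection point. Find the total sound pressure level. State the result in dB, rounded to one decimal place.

82.8 dB

N identical incoherent sources raise the level by 10·log₁₀ N.
L_total = 75 + 10·log₁₀(6) = 75 + 7.782 = 82.78 dB.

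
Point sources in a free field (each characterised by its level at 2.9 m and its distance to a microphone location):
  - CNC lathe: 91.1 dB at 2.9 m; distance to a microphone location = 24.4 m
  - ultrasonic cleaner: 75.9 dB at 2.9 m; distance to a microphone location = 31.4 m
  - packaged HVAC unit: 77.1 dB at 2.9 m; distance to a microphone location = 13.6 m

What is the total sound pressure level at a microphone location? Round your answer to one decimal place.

First find each source's level at the receiver (point-source: −20·log₁₀(r/r_ref)), then combine on an intensity basis.
CNC lathe: 91.1 − 20·log₁₀(24.4/2.9) = 91.1 − 18.50 = 72.60 dB.
ultrasonic cleaner: 75.9 − 20·log₁₀(31.4/2.9) = 75.9 − 20.69 = 55.21 dB.
packaged HVAC unit: 77.1 − 20·log₁₀(13.6/2.9) = 77.1 − 13.42 = 63.68 dB.
Σ 10^(L/10) = 2.086e+07 → L_total = 10·log₁₀(2.086e+07) = 73.19 dB.

73.2 dB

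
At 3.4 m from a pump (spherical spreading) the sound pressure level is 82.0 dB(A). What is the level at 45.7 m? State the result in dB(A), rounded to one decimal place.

For a point source, L₂ = L₁ − 20·log₁₀(r₂/r₁).
L₂ = 82.0 − 20·log₁₀(45.7/3.4) = 82.0 − 22.569 = 59.43 dB(A).

59.4 dB(A)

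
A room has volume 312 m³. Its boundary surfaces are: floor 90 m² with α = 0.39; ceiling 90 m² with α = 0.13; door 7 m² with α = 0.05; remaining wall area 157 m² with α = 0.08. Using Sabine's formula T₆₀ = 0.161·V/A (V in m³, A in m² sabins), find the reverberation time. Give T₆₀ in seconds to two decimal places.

Summing Sᵢαᵢ: 90·0.39 + 90·0.13 + 7·0.05 + 157·0.08 = 59.71 m².
T₆₀ = 0.161·V/A = 0.161·312/59.71 = 0.841 s.

0.84 s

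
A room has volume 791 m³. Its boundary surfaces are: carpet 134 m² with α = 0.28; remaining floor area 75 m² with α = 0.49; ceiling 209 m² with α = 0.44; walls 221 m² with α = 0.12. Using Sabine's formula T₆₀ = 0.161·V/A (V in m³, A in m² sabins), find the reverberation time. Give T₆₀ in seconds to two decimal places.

0.66 s

Total absorption A = 134·0.28 + 75·0.49 + 209·0.44 + 221·0.12 = 192.75 m² sabins.
T₆₀ = 0.161·V/A = 0.161·791/192.75 = 0.661 s.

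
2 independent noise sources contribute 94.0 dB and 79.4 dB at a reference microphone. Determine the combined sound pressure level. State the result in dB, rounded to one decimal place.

94.1 dB

For uncorrelated sources the intensities add, so convert each level to linear form, sum, and take 10·log₁₀ of the total.
Σ 10^(L/10) = 10^(94.0/10) + 10^(79.4/10) = 2.599e+09.
L_total = 10·log₁₀(2.599e+09) = 94.15 dB.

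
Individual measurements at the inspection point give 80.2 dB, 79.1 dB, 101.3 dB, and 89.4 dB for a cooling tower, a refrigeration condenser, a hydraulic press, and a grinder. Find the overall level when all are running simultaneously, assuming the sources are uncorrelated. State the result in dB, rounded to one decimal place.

Incoherent sources combine by intensity addition: L_total = 10·log₁₀(Σ 10^(L_i/10)).
Σ 10^(L/10) = 10^(80.2/10) + 10^(79.1/10) + 10^(101.3/10) + 10^(89.4/10) = 1.455e+10.
L_total = 10·log₁₀(1.455e+10) = 101.63 dB.

101.6 dB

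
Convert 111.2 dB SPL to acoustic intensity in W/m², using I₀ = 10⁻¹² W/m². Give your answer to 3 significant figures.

0.132 W/m²

I = I₀·10^(L/10) = 10⁻¹² × 10^(111.2/10) = 10^(-0.880).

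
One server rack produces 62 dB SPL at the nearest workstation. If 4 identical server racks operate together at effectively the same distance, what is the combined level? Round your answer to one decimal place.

With 4 equal, uncorrelated contributions the intensity is 4× that of one unit, giving a rise of 10·log₁₀ 4.
L_total = 62 + 10·log₁₀(4) = 62 + 6.021 = 68.02 dB SPL.

68.0 dB SPL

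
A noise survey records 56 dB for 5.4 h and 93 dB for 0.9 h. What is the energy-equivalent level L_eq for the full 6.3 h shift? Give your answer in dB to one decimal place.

L_eq = 10·log₁₀[(1/T)·Σ tᵢ·10^(Lᵢ/10)] with T = 6.3 h.
Σ tᵢ·10^(Lᵢ/10) = 5.4·10^(56/10) + 0.9·10^(93/10) = 1.798e+09.
L_eq = 10·log₁₀(1.798e+09/6.3) = 84.55 dB.

84.6 dB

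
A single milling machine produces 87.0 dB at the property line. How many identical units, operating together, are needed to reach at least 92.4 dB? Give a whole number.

4

The shortfall is 92.4 − 87.0 = 5.4 dB, and N units add 10·log₁₀ N, so need 10·log₁₀ N ≥ 5.4.
N ≥ 10^(5.4/10) = 3.467, so N = 4.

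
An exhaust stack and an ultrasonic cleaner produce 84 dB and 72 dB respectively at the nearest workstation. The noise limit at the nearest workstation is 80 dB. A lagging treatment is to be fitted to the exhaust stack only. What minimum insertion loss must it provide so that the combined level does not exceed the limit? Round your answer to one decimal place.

Fixed contribution from the other source: Σ 10^(L/10) = 10^(72/10) = 1.585e+07 (72.00 dB).
The limit corresponds to 10^(80/10) = 1.000e+08; subtracting the fixed part leaves 8.415e+07 for the exhaust stack, i.e. 79.25 dB.
Required insertion loss = 84 − 79.25 = 4.75 dB.

4.7 dB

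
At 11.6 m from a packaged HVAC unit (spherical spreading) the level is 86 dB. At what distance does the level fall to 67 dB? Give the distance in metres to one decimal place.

103.4 m

For a point source L₁ − L₂ = 20·log₁₀(r₂/r₁), so r₂ = r₁·10^((L₁−L₂)/20).
r₂ = 11.6·10^((86−67)/20) = 11.6·10^(19.0/20) = 103.39 m.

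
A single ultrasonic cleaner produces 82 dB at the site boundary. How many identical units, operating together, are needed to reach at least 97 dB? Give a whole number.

32

The shortfall is 97 − 82 = 15.0 dB, and N units add 10·log₁₀ N, so need 10·log₁₀ N ≥ 15.0.
N ≥ 10^(15.0/10) = 31.623, so N = 32.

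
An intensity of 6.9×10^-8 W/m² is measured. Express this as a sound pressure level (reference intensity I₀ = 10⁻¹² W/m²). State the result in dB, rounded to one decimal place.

48.4 dB

Dividing by I₀ shifts the exponent by 12: I/I₀ = 6.9×10^4.
L = 10·(0.8388 + 4) = 48.39 dB.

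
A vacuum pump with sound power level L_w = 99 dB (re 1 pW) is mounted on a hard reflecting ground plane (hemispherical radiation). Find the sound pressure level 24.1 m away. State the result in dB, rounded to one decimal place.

63.4 dB

The power spreads over a hemisphere of area 2π·r², so L_p = L_w − 10·log₁₀(2π·r²).
2π·r² = 3649 m², 10·log₁₀ of that is 35.622 dB.
L_p = 99 − 35.622 = 63.38 dB.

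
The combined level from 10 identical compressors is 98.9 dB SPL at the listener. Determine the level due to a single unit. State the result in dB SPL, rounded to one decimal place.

Dividing the total intensity by 10 lowers the level by 10·log₁₀ 10 = 10.000 dB: L₁ = 98.9 − 10.000.

88.9 dB SPL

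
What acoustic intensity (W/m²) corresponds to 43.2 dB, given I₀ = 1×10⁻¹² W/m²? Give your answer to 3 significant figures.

L = 10·log₁₀(I/I₀) ⇒ I = I₀·10^(L/10) = 10⁻¹² × 10^4.32.

2.09e-08 W/m²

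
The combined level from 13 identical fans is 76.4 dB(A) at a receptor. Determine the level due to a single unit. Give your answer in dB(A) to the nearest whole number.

65 dB(A)

For N identical incoherent sources L_total = L₁ + 10·log₁₀ N, so L₁ = 76.4 − 10·log₁₀(13) = 76.4 − 11.139.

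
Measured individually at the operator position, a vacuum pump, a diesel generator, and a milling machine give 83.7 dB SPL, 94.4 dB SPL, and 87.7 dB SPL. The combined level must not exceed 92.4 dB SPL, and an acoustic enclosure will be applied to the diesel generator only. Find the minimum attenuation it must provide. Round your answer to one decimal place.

4.8 dB

Fixed contribution from the other sources: Σ 10^(L/10) = 10^(83.7/10) + 10^(87.7/10) = 8.233e+08 (89.16 dB SPL).
The limit corresponds to 10^(92.4/10) = 1.738e+09; subtracting the fixed part leaves 9.145e+08 for the diesel generator, i.e. 89.61 dB SPL.
Required insertion loss = 94.4 − 89.61 = 4.79 dB.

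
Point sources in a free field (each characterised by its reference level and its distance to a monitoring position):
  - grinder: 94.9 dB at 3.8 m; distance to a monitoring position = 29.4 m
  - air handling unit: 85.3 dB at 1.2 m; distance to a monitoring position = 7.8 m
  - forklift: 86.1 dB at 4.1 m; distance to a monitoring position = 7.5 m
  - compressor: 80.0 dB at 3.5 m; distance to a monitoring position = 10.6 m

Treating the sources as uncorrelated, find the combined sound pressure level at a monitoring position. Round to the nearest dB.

83 dB

Apply inverse-square spreading to bring every level to the receiver, then sum 10^(L/10).
grinder: 94.9 − 20·log₁₀(29.4/3.8) = 94.9 − 17.77 = 77.13 dB.
air handling unit: 85.3 − 20·log₁₀(7.8/1.2) = 85.3 − 16.26 = 69.04 dB.
forklift: 86.1 − 20·log₁₀(7.5/4.1) = 86.1 − 5.25 = 80.85 dB.
compressor: 80.0 − 20·log₁₀(10.6/3.5) = 80.0 − 9.62 = 70.38 dB.
Σ 10^(L/10) = 1.923e+08 → L_total = 10·log₁₀(1.923e+08) = 82.84 dB.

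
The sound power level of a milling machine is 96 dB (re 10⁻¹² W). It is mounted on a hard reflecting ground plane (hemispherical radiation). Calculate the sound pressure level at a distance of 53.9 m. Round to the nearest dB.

53 dB

Free-field hemispherical radiation: L_p = L_w − 10·log₁₀(2π·r²), r = 53.9 m.
2π·r² = 1.825e+04 m², 10·log₁₀ of that is 42.614 dB.
L_p = 96 − 42.614 = 53.39 dB.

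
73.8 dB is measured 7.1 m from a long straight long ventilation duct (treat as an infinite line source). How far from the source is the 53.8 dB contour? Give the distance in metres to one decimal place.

The 20.0 dB drop corresponds to a distance ratio of 10^(20.0/10) for a line source.
r₂ = 7.1·10^((73.8−53.8)/10) = 7.1·10^(20.0/10) = 710.00 m.

710.0 m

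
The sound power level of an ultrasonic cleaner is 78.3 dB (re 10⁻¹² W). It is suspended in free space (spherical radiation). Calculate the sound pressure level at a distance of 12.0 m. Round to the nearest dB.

L_p = L_w − 10·log₁₀(4π·r²) with r = 12.0 m.
4π·r² = 1810 m², 10·log₁₀ of that is 32.576 dB.
L_p = 78.3 − 32.576 = 45.72 dB.

46 dB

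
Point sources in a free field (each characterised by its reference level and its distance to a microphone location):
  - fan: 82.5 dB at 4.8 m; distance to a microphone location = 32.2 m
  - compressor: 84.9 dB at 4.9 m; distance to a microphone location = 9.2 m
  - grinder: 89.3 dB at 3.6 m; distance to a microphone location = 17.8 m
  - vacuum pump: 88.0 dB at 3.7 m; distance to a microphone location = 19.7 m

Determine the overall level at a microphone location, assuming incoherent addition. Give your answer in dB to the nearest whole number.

First find each source's level at the receiver (point-source: −20·log₁₀(r/r_ref)), then combine on an intensity basis.
fan: 82.5 − 20·log₁₀(32.2/4.8) = 82.5 − 16.53 = 65.97 dB.
compressor: 84.9 − 20·log₁₀(9.2/4.9) = 84.9 − 5.47 = 79.43 dB.
grinder: 89.3 − 20·log₁₀(17.8/3.6) = 89.3 − 13.88 = 75.42 dB.
vacuum pump: 88.0 − 20·log₁₀(19.7/3.7) = 88.0 − 14.53 = 73.47 dB.
Σ 10^(L/10) = 1.487e+08 → L_total = 10·log₁₀(1.487e+08) = 81.72 dB.

82 dB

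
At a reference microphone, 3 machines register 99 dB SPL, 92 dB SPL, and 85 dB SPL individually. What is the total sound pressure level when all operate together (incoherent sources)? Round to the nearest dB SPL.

100 dB SPL

Incoherent sources combine by intensity addition: L_total = 10·log₁₀(Σ 10^(L_i/10)).
Σ 10^(L/10) = 10^(99/10) + 10^(92/10) + 10^(85/10) = 9.844e+09.
L_total = 10·log₁₀(9.844e+09) = 99.93 dB SPL.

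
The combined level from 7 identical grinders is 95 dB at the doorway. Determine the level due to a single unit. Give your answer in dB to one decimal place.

86.5 dB

7 equal contributions raise the level by 10·log₁₀ 7 = 8.451 dB, so each unit alone gives 95 − 8.451.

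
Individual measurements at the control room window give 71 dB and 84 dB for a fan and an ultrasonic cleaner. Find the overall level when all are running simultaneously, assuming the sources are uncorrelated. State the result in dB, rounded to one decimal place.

Incoherent sources combine by intensity addition: L_total = 10·log₁₀(Σ 10^(L_i/10)).
Σ 10^(L/10) = 10^(71/10) + 10^(84/10) = 2.638e+08.
L_total = 10·log₁₀(2.638e+08) = 84.21 dB.

84.2 dB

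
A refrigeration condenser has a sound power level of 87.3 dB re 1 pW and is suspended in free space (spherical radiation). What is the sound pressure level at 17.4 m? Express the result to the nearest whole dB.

Free-field spherical radiation: L_p = L_w − 10·log₁₀(4π·r²), r = 17.4 m.
4π·r² = 3805 m², 10·log₁₀ of that is 35.803 dB.
L_p = 87.3 − 35.803 = 51.50 dB.

51 dB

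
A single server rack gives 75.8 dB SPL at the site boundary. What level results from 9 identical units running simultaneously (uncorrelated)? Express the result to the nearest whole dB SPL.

N identical incoherent sources raise the level by 10·log₁₀ N.
L_total = 75.8 + 10·log₁₀(9) = 75.8 + 9.542 = 85.34 dB SPL.

85 dB SPL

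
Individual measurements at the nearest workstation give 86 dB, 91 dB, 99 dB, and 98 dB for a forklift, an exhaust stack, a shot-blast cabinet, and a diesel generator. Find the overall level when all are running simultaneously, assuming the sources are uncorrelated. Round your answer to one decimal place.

102.0 dB

Incoherent sources combine by intensity addition: L_total = 10·log₁₀(Σ 10^(L_i/10)).
Σ 10^(L/10) = 10^(86/10) + 10^(91/10) + 10^(99/10) + 10^(98/10) = 1.591e+10.
L_total = 10·log₁₀(1.591e+10) = 102.02 dB.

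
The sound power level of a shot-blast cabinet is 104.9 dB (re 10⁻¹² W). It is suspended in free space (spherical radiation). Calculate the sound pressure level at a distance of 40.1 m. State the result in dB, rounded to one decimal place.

61.8 dB

Free-field spherical radiation: L_p = L_w − 10·log₁₀(4π·r²), r = 40.1 m.
4π·r² = 2.021e+04 m², 10·log₁₀ of that is 43.055 dB.
L_p = 104.9 − 43.055 = 61.85 dB.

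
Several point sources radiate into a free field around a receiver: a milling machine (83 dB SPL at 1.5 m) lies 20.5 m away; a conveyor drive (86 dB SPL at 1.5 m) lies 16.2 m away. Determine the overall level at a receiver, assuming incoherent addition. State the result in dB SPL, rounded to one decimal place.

Propagate each source to the receiver with L = L_ref − 20·log₁₀(r/r_ref), then add intensities.
milling machine: 83 − 20·log₁₀(20.5/1.5) = 83 − 22.71 = 60.29 dB SPL.
conveyor drive: 86 − 20·log₁₀(16.2/1.5) = 86 − 20.67 = 65.33 dB SPL.
Σ 10^(L/10) = 4.481e+06 → L_total = 10·log₁₀(4.481e+06) = 66.51 dB SPL.

66.5 dB SPL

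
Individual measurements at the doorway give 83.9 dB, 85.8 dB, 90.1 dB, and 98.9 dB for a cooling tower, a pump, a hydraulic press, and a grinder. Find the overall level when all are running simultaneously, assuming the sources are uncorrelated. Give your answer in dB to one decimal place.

99.7 dB

Incoherent sources combine by intensity addition: L_total = 10·log₁₀(Σ 10^(L_i/10)).
Σ 10^(L/10) = 10^(83.9/10) + 10^(85.8/10) + 10^(90.1/10) + 10^(98.9/10) = 9.411e+09.
L_total = 10·log₁₀(9.411e+09) = 99.74 dB.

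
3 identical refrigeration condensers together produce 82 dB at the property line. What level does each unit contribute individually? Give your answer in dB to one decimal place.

77.2 dB

Dividing the total intensity by 3 lowers the level by 10·log₁₀ 3 = 4.771 dB: L₁ = 82 − 4.771.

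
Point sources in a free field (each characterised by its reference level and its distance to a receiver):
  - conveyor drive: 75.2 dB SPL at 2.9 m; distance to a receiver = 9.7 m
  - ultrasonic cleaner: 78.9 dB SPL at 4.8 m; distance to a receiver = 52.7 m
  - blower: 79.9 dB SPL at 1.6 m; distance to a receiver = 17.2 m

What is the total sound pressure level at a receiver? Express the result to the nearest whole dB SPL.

66 dB SPL

Apply inverse-square spreading to bring every level to the receiver, then sum 10^(L/10).
conveyor drive: 75.2 − 20·log₁₀(9.7/2.9) = 75.2 − 10.49 = 64.71 dB SPL.
ultrasonic cleaner: 78.9 − 20·log₁₀(52.7/4.8) = 78.9 − 20.81 = 58.09 dB SPL.
blower: 79.9 − 20·log₁₀(17.2/1.6) = 79.9 − 20.63 = 59.27 dB SPL.
Σ 10^(L/10) = 4.449e+06 → L_total = 10·log₁₀(4.449e+06) = 66.48 dB SPL.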